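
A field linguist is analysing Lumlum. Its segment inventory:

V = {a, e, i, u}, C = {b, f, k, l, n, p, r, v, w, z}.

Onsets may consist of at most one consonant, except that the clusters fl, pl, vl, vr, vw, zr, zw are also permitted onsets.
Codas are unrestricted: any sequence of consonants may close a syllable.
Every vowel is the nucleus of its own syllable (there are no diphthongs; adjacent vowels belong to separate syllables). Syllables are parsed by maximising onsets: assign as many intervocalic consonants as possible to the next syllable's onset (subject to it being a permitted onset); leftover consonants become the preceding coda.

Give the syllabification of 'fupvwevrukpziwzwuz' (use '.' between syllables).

Vowels present: u, e, u, i, u; each is a nucleus, giving 5 syllables.
V1 /u/ – V2 /e/: cluster /pvw/ — the longest permitted-onset suffix is /vw/; onset = /vw/, preceding coda = /p/.
V2 /e/ – V3 /u/: /vr/ — entire cluster is a permitted onset → onset /vr/, coda ∅.
V3 /u/ – V4 /i/: /kpz/; trying suffixes from longest down, /z/ is the first permitted one, so coda /kp/ | onset /z/.
V4 /i/ – V5 /u/: /wzw/; trying suffixes from longest down, /zw/ is the first permitted one, so coda /w/ | onset /zw/.

fup.vwe.vrukp.ziw.zwuz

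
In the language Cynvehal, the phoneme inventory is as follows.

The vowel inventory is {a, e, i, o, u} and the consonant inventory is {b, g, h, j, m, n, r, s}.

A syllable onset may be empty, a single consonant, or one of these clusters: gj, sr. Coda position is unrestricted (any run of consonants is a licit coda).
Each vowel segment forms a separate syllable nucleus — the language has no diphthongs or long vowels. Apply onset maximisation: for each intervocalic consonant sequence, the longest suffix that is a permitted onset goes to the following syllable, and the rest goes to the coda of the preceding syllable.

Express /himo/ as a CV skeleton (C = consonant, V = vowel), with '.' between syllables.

The vowels are i, o — 2 nuclei, so 2 syllables.
Between /i/ (V1) and /o/ (V2): /m/ → onset of the next syllable (single consonants are always licit onsets).
Syllabification: hi.mo.
Mapping each syllable to C/V: /hi/ → CV, /mo/ → CV.

CV.CV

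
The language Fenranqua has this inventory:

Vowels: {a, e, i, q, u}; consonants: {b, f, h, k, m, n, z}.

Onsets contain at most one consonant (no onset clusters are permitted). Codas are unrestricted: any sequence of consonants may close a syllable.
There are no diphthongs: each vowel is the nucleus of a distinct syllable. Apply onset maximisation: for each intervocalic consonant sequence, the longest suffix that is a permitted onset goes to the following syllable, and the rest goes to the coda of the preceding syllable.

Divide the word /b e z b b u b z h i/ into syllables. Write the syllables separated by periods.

bezb.bubz.hi

The vowels are e, u, i — 3 nuclei, so 3 syllables.
σ1/σ2 boundary: cluster /zbb/ — the longest permitted-onset suffix is /b/; onset = /b/, preceding coda = /zb/.
σ2/σ3 boundary: cluster /bzh/ — the longest permitted-onset suffix is /h/; onset = /h/, preceding coda = /bz/.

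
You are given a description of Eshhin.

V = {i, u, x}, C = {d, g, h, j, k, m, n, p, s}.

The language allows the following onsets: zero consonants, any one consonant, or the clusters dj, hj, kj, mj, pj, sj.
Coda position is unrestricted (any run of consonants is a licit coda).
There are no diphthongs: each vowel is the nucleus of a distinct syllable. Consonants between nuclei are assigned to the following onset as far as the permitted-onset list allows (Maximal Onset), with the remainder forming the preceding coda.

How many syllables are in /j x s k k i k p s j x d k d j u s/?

Nuclei (vowels): x, i, x, u → 4 syllables.

4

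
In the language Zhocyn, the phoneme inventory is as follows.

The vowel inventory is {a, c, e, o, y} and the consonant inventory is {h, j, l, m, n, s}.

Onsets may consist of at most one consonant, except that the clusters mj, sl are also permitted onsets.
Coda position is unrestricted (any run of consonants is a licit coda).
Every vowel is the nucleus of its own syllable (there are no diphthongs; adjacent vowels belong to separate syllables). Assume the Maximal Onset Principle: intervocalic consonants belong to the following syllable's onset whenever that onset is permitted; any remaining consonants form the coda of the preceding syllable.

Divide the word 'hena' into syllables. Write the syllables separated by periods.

he.na

Nuclei (vowels): e, a → 2 syllables.
/e…a/ gap (V1→V2): /n/ is a single consonant, so it becomes the next onset.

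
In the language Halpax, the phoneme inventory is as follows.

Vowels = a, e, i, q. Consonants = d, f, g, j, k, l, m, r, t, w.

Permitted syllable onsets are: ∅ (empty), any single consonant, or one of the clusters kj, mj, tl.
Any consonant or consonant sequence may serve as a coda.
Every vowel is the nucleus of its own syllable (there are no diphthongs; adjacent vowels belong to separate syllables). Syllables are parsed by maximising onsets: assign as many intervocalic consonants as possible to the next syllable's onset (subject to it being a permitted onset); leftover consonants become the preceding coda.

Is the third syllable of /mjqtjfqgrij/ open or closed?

closed

Vowels present: q, q, i; each is a nucleus, giving 3 syllables.
σ1/σ2 boundary: /tjf/ splits as /tj/ + /f/ (/f/ is the longest suffix that is a licit onset).
σ2/σ3 boundary: /gr/ — longest licit onset from the right is /r/, leaving /g/ as coda.
Putting it together: mjqtj.fqg.rij.
Syllable 3 is /rij/ with coda /j/, so it is closed.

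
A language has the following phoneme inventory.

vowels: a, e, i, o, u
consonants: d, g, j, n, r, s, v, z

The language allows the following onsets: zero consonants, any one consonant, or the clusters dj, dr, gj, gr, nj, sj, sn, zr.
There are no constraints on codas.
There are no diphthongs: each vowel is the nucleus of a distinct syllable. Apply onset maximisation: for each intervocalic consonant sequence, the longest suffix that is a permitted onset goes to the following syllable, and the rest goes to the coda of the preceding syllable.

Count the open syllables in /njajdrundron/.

0

Vowels present: a, u, o; each is a nucleus, giving 3 syllables.
σ1/σ2 boundary: cluster /jdr/ — the longest permitted-onset suffix is /dr/; onset = /dr/, preceding coda = /j/.
σ2/σ3 boundary: /ndr/; trying suffixes from longest down, /dr/ is the first permitted one, so coda /n/ | onset /dr/.
So the parse is njaj.drun.dron.
Classifying each syllable: /njaj/ (closed), /drun/ (closed), /dron/ (closed).
Open syllables: 0.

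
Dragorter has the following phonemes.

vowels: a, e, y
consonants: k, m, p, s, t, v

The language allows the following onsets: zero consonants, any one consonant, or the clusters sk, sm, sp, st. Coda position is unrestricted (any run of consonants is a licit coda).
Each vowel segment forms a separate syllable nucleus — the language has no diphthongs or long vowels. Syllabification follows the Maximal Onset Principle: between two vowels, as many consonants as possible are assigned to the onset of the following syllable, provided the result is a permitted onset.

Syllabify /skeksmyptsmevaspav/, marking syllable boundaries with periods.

skek.smypt.sme.va.spav

Vowels present: e, y, e, a, a; each is a nucleus, giving 5 syllables.
V1 /e/ – V2 /y/: cluster /ksm/ — the longest permitted-onset suffix is /sm/; onset = /sm/, preceding coda = /k/.
V2 /y/ – V3 /e/: cluster /ptsm/ — the longest permitted-onset suffix is /sm/; onset = /sm/, preceding coda = /pt/.
V3 /e/ – V4 /a/: /v/ → onset of the next syllable (single consonants are always licit onsets).
V4 /a/ – V5 /a/: cluster /sp/ — /sp/ is itself a permitted onset, so the whole cluster goes right; preceding coda = ∅.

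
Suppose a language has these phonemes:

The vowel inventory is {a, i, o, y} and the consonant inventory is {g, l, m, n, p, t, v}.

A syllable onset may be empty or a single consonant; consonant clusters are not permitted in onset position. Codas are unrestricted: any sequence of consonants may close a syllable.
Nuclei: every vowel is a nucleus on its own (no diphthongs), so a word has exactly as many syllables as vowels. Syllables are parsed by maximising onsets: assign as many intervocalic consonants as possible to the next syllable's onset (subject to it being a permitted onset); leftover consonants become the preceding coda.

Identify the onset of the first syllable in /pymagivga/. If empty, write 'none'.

Nuclei (vowels): y, a, i, a → 4 syllables.
/y…a/ gap (V1→V2): /m/ → onset of the next syllable (single consonants are always licit onsets).
/a…i/ gap (V2→V3): /g/ → onset of the next syllable (single consonants are always licit onsets).
/i…a/ gap (V3→V4): cluster /vg/ — the longest permitted-onset suffix is /g/; onset = /g/, preceding coda = /v/.
Putting it together: py.ma.giv.ga.
Syllable 1 is /py/: onset /p/, nucleus /y/, coda ∅.

p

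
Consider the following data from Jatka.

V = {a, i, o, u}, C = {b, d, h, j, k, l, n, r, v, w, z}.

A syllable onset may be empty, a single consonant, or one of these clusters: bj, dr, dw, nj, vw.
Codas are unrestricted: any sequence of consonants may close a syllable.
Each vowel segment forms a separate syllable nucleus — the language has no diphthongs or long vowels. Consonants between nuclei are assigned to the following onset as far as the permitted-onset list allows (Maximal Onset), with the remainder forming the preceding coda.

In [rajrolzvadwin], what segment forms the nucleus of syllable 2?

The vowels are a, o, a, i — 4 nuclei, so 4 syllables.
The second nucleus (vowel 2 from the left) is /o/.

o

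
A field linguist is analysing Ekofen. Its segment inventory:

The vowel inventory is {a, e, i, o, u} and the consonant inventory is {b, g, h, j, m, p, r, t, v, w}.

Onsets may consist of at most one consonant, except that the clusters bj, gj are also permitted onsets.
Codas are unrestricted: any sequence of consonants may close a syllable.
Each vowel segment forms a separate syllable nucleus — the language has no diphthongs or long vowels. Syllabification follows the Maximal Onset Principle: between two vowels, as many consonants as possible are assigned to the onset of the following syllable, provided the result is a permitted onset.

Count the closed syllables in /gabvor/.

2

Nuclei (vowels): a, o → 2 syllables.
σ1/σ2 boundary: cluster /bv/ — the longest permitted-onset suffix is /v/; onset = /v/, preceding coda = /b/.
So the parse is gab.vor.
Classifying each syllable: /gab/ (closed), /vor/ (closed).
Closed syllables: 2.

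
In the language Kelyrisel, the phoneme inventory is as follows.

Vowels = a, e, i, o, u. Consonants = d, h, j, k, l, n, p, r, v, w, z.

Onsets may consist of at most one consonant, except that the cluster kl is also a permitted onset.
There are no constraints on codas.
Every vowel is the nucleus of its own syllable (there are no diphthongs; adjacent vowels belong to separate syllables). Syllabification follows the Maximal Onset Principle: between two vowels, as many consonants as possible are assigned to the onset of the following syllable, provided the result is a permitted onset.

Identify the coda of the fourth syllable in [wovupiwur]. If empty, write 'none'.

Nuclei (vowels): o, u, i, u → 4 syllables.
/o…u/ gap (V1→V2): /v/ → onset of the next syllable (single consonants are always licit onsets).
/u…i/ gap (V2→V3): /p/ is a single consonant, so it becomes the next onset.
/i…u/ gap (V3→V4): /w/ → onset of the next syllable (single consonants are always licit onsets).
Syllabification: wo.vu.pi.wur.
Syllable 4 is /wur/: onset /w/, nucleus /u/, coda /r/.

r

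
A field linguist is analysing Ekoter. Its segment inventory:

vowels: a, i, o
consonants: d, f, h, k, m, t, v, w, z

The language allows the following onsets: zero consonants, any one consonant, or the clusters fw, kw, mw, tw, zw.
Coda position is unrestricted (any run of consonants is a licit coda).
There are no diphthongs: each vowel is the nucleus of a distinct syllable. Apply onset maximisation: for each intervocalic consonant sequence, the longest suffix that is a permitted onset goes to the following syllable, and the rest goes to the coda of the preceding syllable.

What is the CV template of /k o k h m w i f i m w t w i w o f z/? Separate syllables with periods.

The vowels are o, i, i, i, o — 5 nuclei, so 5 syllables.
Between /o/ (V1) and /i/ (V2): /khmw/ — longest licit onset from the right is /mw/, leaving /kh/ as coda.
Between /i/ (V2) and /i/ (V3): /f/ is a single consonant, so it becomes the next onset.
Between /i/ (V3) and /i/ (V4): /mwtw/ splits as /mw/ + /tw/ (/tw/ is the longest suffix that is a licit onset).
Between /i/ (V4) and /o/ (V5): /w/ → onset of the next syllable (single consonants are always licit onsets).
Result: kokh.mwi.fimw.twi.wofz.
Mapping each syllable to C/V: /kokh/ → CVCC, /mwi/ → CCV, /fimw/ → CVCC, /twi/ → CCV, /wofz/ → CVCC.

CVCC.CCV.CVCC.CCV.CVCC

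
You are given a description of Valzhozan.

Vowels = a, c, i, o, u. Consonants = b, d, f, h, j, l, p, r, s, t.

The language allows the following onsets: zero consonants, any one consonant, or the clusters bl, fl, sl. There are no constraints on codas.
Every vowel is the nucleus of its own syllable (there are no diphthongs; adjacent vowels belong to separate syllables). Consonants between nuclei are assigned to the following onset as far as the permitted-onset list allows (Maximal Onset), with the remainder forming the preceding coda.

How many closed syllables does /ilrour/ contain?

Vowels present: i, o, u; each is a nucleus, giving 3 syllables.
V1 /i/ – V2 /o/: /lr/ splits as /l/ + /r/ (/r/ is the longest suffix that is a licit onset).
V2 /o/ – V3 /u/: hiatus — the boundary sits between the two vowels.
Result: il.ro.ur.
Classifying each syllable: /il/ (closed), /ro/ (open), /ur/ (closed).
Closed syllables: 2.

2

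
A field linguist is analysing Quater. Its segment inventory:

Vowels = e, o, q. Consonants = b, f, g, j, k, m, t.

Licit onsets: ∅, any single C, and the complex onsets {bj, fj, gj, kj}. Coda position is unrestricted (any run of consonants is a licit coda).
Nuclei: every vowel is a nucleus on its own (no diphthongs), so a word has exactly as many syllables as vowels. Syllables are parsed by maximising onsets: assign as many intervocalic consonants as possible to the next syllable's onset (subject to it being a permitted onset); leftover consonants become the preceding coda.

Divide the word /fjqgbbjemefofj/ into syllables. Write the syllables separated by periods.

fjqgb.bje.me.fofj

Vowels present: q, e, e, o; each is a nucleus, giving 4 syllables.
σ1/σ2 boundary: /gbbj/ splits as /gb/ + /bj/ (/bj/ is the longest suffix that is a licit onset).
σ2/σ3 boundary: /m/ is a single consonant, so it becomes the next onset.
σ3/σ4 boundary: just /f/ — single C goes to the following onset.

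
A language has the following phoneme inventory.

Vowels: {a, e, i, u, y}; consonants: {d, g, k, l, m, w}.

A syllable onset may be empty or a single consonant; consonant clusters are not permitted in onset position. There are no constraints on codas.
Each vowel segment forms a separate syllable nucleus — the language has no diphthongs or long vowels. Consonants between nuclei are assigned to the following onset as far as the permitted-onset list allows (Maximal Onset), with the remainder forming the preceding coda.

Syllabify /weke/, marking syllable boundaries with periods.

Nuclei (vowels): e, e → 2 syllables.
Between /e/ (V1) and /e/ (V2): /k/ → onset of the next syllable (single consonants are always licit onsets).

we.ke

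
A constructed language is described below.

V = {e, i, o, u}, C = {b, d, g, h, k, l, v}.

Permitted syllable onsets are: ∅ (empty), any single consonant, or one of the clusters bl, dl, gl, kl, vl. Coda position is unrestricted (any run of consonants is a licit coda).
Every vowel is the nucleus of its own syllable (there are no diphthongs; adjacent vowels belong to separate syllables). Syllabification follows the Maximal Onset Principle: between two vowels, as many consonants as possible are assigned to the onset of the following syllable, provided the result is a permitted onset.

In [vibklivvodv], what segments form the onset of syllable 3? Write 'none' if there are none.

The vowels are i, i, o — 3 nuclei, so 3 syllables.
Between /i/ (V1) and /i/ (V2): /bkl/; trying suffixes from longest down, /kl/ is the first permitted one, so coda /b/ | onset /kl/.
Between /i/ (V2) and /o/ (V3): /vv/ — longest licit onset from the right is /v/, leaving /v/ as coda.
So the parse is vib.kliv.vodv.
Syllable 3 is /vodv/: onset /v/, nucleus /o/, coda /dv/.

v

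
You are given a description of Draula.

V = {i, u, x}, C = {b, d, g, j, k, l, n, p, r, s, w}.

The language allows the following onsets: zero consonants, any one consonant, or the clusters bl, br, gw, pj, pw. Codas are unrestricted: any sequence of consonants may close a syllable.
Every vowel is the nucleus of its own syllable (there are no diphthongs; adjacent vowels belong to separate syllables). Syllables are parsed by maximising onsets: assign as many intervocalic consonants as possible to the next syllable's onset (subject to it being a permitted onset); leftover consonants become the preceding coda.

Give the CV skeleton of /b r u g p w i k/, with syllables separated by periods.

Nuclei (vowels): u, i → 2 syllables.
V1 /u/ – V2 /i/: cluster /gpw/ — the longest permitted-onset suffix is /pw/; onset = /pw/, preceding coda = /g/.
So the parse is brug.pwik.
Mapping each syllable to C/V: /brug/ → CCVC, /pwik/ → CCVC.

CCVC.CCVC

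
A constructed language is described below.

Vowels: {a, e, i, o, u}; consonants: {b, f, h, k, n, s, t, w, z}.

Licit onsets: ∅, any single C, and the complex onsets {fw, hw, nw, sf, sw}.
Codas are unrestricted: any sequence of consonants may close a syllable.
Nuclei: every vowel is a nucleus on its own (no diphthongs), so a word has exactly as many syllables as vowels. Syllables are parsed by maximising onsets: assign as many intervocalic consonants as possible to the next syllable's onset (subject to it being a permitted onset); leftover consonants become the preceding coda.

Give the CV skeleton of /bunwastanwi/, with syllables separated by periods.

Nuclei (vowels): u, a, a, i → 4 syllables.
σ1/σ2 boundary: cluster /nw/ — /nw/ is itself a permitted onset, so the whole cluster goes right; preceding coda = ∅.
σ2/σ3 boundary: /st/ — longest licit onset from the right is /t/, leaving /s/ as coda.
σ3/σ4 boundary: cluster /nw/ — /nw/ is itself a permitted onset, so the whole cluster goes right; preceding coda = ∅.
Syllabification: bu.nwas.ta.nwi.
Mapping each syllable to C/V: /bu/ → CV, /nwas/ → CCVC, /ta/ → CV, /nwi/ → CCV.

CV.CCVC.CV.CCV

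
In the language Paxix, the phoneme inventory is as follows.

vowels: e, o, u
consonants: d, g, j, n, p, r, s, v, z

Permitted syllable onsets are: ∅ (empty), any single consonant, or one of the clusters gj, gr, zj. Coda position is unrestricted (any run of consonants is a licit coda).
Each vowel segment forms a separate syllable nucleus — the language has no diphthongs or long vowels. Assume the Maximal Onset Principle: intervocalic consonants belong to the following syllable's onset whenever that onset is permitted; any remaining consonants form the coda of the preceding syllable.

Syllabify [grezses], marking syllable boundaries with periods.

grez.ses

The vowels are e, e — 2 nuclei, so 2 syllables.
V1 /e/ – V2 /e/: /zs/ splits as /z/ + /s/ (/s/ is the longest suffix that is a licit onset).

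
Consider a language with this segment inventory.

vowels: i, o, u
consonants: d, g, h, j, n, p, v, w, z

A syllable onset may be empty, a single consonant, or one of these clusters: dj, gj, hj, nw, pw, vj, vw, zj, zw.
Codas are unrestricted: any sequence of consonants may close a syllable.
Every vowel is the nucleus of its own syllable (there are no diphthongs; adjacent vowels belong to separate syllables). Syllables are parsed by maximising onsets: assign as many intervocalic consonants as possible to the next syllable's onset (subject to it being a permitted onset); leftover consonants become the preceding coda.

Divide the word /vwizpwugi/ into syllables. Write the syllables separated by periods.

vwiz.pwu.gi

The vowels are i, u, i — 3 nuclei, so 3 syllables.
V1 /i/ – V2 /u/: /zpw/; trying suffixes from longest down, /pw/ is the first permitted one, so coda /z/ | onset /pw/.
V2 /u/ – V3 /i/: just /g/ — single C goes to the following onset.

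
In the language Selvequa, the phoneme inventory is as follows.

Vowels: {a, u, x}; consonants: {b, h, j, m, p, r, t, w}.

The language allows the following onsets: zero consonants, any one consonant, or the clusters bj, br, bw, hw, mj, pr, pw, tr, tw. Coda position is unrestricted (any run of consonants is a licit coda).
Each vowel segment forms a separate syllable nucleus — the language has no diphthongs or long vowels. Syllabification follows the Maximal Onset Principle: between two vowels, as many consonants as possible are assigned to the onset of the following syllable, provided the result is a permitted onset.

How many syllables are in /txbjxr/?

The vowels are x, x — 2 nuclei, so 2 syllables.

2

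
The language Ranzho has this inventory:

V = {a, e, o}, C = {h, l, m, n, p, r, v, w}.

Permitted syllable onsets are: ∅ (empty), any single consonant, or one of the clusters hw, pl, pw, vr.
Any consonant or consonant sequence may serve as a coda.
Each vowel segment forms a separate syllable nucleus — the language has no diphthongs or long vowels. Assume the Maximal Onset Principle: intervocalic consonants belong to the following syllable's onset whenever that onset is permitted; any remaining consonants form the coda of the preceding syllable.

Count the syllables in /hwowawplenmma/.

Vowels present: o, a, e, a; each is a nucleus, giving 4 syllables.

4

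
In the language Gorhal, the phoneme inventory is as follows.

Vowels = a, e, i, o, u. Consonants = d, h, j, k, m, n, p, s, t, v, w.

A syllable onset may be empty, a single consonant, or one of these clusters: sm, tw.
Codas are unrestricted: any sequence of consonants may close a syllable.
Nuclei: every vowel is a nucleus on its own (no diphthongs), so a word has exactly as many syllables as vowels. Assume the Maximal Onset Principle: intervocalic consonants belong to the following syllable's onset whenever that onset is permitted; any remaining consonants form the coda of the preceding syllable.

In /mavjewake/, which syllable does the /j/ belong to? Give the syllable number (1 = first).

2

Nuclei (vowels): a, e, a, e → 4 syllables.
σ1/σ2 boundary: /vj/ splits as /v/ + /j/ (/j/ is the longest suffix that is a licit onset).
σ2/σ3 boundary: /w/ → onset of the next syllable (single consonants are always licit onsets).
σ3/σ4 boundary: /k/ → onset of the next syllable (single consonants are always licit onsets).
Syllabification: mav.je.wa.ke.
The /j/ is in the onset of syllable 2 (/je/).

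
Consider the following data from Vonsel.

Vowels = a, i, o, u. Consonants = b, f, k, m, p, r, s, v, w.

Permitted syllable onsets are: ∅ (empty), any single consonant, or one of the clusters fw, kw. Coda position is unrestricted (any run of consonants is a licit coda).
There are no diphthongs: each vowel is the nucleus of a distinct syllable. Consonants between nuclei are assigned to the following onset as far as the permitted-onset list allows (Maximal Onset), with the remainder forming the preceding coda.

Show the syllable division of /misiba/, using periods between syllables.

mi.si.ba

Nuclei (vowels): i, i, a → 3 syllables.
/i…i/ gap (V1→V2): just /s/ — single C goes to the following onset.
/i…a/ gap (V2→V3): /b/ → onset of the next syllable (single consonants are always licit onsets).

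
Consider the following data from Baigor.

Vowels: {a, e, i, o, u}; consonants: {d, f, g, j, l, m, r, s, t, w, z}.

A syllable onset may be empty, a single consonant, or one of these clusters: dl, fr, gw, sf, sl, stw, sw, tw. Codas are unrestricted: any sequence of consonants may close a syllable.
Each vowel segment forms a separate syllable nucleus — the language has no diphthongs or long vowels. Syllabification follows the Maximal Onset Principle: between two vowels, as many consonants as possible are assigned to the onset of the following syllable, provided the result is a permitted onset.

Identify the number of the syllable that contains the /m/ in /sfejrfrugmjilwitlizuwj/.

2

The vowels are e, u, i, i, i, u — 6 nuclei, so 6 syllables.
Between /e/ (V1) and /u/ (V2): /jrfr/ splits as /jr/ + /fr/ (/fr/ is the longest suffix that is a licit onset).
Between /u/ (V2) and /i/ (V3): cluster /gmj/ — the longest permitted-onset suffix is /j/; onset = /j/, preceding coda = /gm/.
Between /i/ (V3) and /i/ (V4): /lw/ — longest licit onset from the right is /w/, leaving /l/ as coda.
Between /i/ (V4) and /i/ (V5): cluster /tl/ — the longest permitted-onset suffix is /l/; onset = /l/, preceding coda = /t/.
Between /i/ (V5) and /u/ (V6): just /z/ — single C goes to the following onset.
Syllabification: sfejr.frugm.jil.wit.li.zuwj.
The /m/ is in the coda of syllable 2 (/frugm/).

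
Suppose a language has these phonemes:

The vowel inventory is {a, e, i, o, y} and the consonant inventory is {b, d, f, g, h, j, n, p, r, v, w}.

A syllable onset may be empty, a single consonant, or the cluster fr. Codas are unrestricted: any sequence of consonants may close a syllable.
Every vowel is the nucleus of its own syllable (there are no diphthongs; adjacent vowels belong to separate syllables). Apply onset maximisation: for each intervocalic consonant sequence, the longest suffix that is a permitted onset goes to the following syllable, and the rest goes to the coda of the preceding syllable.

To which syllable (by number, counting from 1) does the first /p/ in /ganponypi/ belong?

Vowels present: a, o, y, i; each is a nucleus, giving 4 syllables.
Between /a/ (V1) and /o/ (V2): /np/ splits as /n/ + /p/ (/p/ is the longest suffix that is a licit onset).
Between /o/ (V2) and /y/ (V3): /n/ → onset of the next syllable (single consonants are always licit onsets).
Between /y/ (V3) and /i/ (V4): /p/ is a single consonant, so it becomes the next onset.
Result: gan.po.ny.pi.
The first /p/ is in the onset of syllable 2 (/po/).

2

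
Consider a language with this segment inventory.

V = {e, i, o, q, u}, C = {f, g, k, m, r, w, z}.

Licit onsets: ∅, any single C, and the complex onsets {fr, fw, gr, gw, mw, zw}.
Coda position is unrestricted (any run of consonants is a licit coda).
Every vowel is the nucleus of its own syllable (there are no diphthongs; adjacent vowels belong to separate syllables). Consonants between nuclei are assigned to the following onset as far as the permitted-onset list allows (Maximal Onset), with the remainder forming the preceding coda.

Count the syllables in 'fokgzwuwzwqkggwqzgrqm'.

Vowels present: o, u, q, q, q; each is a nucleus, giving 5 syllables.

5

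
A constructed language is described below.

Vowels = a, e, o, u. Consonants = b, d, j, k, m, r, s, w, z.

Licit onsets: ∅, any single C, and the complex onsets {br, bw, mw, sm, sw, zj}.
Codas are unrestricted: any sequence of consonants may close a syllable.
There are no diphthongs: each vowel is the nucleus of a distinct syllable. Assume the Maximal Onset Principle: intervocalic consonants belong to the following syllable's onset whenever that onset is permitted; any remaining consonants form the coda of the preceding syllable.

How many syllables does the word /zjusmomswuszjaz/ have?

Nuclei (vowels): u, o, u, a → 4 syllables.

4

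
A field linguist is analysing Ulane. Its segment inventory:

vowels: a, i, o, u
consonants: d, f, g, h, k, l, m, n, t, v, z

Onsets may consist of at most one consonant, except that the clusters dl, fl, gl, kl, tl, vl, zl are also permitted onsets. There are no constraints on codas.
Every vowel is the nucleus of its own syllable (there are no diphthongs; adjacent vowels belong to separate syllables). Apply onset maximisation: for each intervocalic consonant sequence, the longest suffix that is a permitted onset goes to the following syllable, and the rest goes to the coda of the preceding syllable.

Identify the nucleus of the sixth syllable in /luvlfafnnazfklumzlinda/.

The vowels are u, a, a, u, i, a — 6 nuclei, so 6 syllables.
The sixth nucleus (vowel 6 from the left) is /a/.

a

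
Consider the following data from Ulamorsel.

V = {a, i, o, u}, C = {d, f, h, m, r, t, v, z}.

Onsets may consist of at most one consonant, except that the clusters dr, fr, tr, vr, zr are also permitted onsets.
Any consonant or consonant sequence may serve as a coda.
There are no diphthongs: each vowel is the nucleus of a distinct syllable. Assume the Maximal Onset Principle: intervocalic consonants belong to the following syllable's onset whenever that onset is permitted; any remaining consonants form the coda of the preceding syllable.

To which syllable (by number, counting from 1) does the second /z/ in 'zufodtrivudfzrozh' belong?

The vowels are u, o, i, u, o — 5 nuclei, so 5 syllables.
/u…o/ gap (V1→V2): just /f/ — single C goes to the following onset.
/o…i/ gap (V2→V3): /dtr/; trying suffixes from longest down, /tr/ is the first permitted one, so coda /d/ | onset /tr/.
/i…u/ gap (V3→V4): just /v/ — single C goes to the following onset.
/u…o/ gap (V4→V5): /dfzr/ splits as /df/ + /zr/ (/zr/ is the longest suffix that is a licit onset).
So the parse is zu.fod.tri.vudf.zrozh.
The second /z/ is in the onset of syllable 5 (/zrozh/).

5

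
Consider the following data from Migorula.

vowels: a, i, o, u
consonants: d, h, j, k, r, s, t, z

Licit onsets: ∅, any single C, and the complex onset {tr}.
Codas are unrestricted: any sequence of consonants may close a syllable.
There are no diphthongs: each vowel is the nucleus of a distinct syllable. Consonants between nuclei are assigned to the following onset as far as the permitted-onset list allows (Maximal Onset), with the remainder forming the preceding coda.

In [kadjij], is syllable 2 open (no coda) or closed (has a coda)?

The vowels are a, i — 2 nuclei, so 2 syllables.
Between /a/ (V1) and /i/ (V2): cluster /dj/ — the longest permitted-onset suffix is /j/; onset = /j/, preceding coda = /d/.
So the parse is kad.jij.
Syllable 2 is /jij/ with coda /j/, so it is closed.

closed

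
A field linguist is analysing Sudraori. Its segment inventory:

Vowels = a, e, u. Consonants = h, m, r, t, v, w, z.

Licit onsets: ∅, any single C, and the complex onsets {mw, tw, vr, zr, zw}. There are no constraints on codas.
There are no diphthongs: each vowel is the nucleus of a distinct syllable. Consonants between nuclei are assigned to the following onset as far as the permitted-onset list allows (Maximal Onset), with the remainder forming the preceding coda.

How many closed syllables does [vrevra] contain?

0

Nuclei (vowels): e, a → 2 syllables.
Between /e/ (V1) and /a/ (V2): cluster /vr/ — /vr/ is itself a permitted onset, so the whole cluster goes right; preceding coda = ∅.
Result: vre.vra.
Classifying each syllable: /vre/ (open), /vra/ (open).
Closed syllables: 0.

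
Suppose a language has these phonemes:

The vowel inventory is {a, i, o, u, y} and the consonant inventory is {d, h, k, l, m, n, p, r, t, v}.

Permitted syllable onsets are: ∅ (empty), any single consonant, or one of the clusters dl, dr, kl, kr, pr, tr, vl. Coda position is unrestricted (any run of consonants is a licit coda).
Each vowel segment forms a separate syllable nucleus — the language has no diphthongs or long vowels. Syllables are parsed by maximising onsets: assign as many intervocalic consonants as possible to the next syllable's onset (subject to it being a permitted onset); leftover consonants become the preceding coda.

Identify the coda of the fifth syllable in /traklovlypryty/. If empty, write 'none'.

none

Vowels present: a, o, y, y, y; each is a nucleus, giving 5 syllables.
Between /a/ (V1) and /o/ (V2): cluster /kl/ — /kl/ is itself a permitted onset, so the whole cluster goes right; preceding coda = ∅.
Between /o/ (V2) and /y/ (V3): /vl/ — entire cluster is a permitted onset → onset /vl/, coda ∅.
Between /y/ (V3) and /y/ (V4): /pr/ is a licit onset in full, so it all attaches to the next syllable.
Between /y/ (V4) and /y/ (V5): /t/ is a single consonant, so it becomes the next onset.
Syllabification: tra.klo.vly.pry.ty.
Syllable 5 is /ty/: onset /t/, nucleus /y/, coda ∅.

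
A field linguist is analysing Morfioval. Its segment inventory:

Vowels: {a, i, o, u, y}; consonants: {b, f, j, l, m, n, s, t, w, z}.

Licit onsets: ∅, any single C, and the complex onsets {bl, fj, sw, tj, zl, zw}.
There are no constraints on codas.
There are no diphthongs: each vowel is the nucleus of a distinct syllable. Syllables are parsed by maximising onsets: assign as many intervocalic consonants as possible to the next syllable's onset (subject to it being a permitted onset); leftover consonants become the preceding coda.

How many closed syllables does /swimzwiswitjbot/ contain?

3

Nuclei (vowels): i, i, i, o → 4 syllables.
σ1/σ2 boundary: /mzw/ splits as /m/ + /zw/ (/zw/ is the longest suffix that is a licit onset).
σ2/σ3 boundary: cluster /sw/ — /sw/ is itself a permitted onset, so the whole cluster goes right; preceding coda = ∅.
σ3/σ4 boundary: /tjb/ splits as /tj/ + /b/ (/b/ is the longest suffix that is a licit onset).
Syllabification: swim.zwi.switj.bot.
Classifying each syllable: /swim/ (closed), /zwi/ (open), /switj/ (closed), /bot/ (closed).
Closed syllables: 3.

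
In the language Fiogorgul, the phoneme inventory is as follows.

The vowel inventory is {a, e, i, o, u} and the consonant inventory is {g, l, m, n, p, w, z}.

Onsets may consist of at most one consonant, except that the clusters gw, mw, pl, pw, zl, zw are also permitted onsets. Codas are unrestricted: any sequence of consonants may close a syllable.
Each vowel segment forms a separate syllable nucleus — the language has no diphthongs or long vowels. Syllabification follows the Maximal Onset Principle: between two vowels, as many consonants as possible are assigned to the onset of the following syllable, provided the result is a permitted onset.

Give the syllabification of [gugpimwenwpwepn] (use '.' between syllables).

The vowels are u, i, e, e — 4 nuclei, so 4 syllables.
Between /u/ (V1) and /i/ (V2): /gp/; trying suffixes from longest down, /p/ is the first permitted one, so coda /g/ | onset /p/.
Between /i/ (V2) and /e/ (V3): /mw/ — entire cluster is a permitted onset → onset /mw/, coda ∅.
Between /e/ (V3) and /e/ (V4): /nwpw/; trying suffixes from longest down, /pw/ is the first permitted one, so coda /nw/ | onset /pw/.

gug.pi.mwenw.pwepn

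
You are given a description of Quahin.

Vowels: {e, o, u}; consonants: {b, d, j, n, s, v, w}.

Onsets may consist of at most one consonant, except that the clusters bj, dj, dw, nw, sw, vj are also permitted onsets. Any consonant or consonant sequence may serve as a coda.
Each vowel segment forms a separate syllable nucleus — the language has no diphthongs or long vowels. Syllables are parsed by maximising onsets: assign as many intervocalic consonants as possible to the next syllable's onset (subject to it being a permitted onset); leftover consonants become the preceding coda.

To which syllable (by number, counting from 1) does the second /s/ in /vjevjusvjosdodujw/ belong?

Vowels present: e, u, o, o, u; each is a nucleus, giving 5 syllables.
/e…u/ gap (V1→V2): /vj/ — entire cluster is a permitted onset → onset /vj/, coda ∅.
/u…o/ gap (V2→V3): /svj/ splits as /s/ + /vj/ (/vj/ is the longest suffix that is a licit onset).
/o…o/ gap (V3→V4): /sd/ splits as /s/ + /d/ (/d/ is the longest suffix that is a licit onset).
/o…u/ gap (V4→V5): /d/ → onset of the next syllable (single consonants are always licit onsets).
Putting it together: vje.vjus.vjos.do.dujw.
The second /s/ is in the coda of syllable 3 (/vjos/).

3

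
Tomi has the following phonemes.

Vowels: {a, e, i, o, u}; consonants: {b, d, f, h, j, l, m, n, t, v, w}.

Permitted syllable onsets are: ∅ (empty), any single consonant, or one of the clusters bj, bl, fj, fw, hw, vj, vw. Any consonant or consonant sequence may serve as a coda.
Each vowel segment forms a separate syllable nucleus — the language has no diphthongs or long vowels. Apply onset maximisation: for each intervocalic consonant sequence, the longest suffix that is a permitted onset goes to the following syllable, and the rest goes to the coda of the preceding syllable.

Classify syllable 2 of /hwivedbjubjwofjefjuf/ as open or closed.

closed

The vowels are i, e, u, o, e, u — 6 nuclei, so 6 syllables.
σ1/σ2 boundary: just /v/ — single C goes to the following onset.
σ2/σ3 boundary: cluster /dbj/ — the longest permitted-onset suffix is /bj/; onset = /bj/, preceding coda = /d/.
σ3/σ4 boundary: cluster /bjw/ — the longest permitted-onset suffix is /w/; onset = /w/, preceding coda = /bj/.
σ4/σ5 boundary: cluster /fj/ — /fj/ is itself a permitted onset, so the whole cluster goes right; preceding coda = ∅.
σ5/σ6 boundary: /fj/ — entire cluster is a permitted onset → onset /fj/, coda ∅.
Result: hwi.ved.bjubj.wo.fje.fjuf.
Syllable 2 is /ved/ with coda /d/, so it is closed.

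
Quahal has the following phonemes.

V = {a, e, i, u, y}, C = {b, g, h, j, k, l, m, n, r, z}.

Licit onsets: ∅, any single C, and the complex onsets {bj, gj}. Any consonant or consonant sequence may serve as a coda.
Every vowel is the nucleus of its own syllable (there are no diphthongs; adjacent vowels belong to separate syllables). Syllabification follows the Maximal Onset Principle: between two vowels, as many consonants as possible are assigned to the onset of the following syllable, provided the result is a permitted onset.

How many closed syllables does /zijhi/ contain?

Nuclei (vowels): i, i → 2 syllables.
/i…i/ gap (V1→V2): /jh/ splits as /j/ + /h/ (/h/ is the longest suffix that is a licit onset).
Result: zij.hi.
Classifying each syllable: /zij/ (closed), /hi/ (open).
Closed syllables: 1.

1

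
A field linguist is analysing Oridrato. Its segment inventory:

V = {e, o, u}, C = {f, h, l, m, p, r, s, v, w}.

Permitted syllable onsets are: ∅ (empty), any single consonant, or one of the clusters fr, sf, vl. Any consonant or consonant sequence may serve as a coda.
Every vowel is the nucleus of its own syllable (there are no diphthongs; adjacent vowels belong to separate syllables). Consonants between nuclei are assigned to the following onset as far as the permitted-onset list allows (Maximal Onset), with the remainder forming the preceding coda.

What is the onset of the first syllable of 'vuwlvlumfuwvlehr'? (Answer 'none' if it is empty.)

Nuclei (vowels): u, u, u, e → 4 syllables.
V1 /u/ – V2 /u/: /wlvl/; trying suffixes from longest down, /vl/ is the first permitted one, so coda /wl/ | onset /vl/.
V2 /u/ – V3 /u/: cluster /mf/ — the longest permitted-onset suffix is /f/; onset = /f/, preceding coda = /m/.
V3 /u/ – V4 /e/: /wvl/ splits as /w/ + /vl/ (/vl/ is the longest suffix that is a licit onset).
Syllabification: vuwl.vlum.fuw.vlehr.
Syllable 1 is /vuwl/: onset /v/, nucleus /u/, coda /wl/.

v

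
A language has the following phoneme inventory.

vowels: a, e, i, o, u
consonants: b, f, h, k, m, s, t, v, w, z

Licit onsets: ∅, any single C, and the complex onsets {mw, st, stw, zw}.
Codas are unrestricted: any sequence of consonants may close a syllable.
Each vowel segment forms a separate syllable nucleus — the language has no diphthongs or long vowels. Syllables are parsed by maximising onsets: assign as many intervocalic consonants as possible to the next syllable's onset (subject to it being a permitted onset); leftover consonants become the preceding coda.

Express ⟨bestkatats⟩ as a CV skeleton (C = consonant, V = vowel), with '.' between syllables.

Nuclei (vowels): e, a, a → 3 syllables.
Between /e/ (V1) and /a/ (V2): /stk/; trying suffixes from longest down, /k/ is the first permitted one, so coda /st/ | onset /k/.
Between /a/ (V2) and /a/ (V3): /t/ is a single consonant, so it becomes the next onset.
So the parse is best.ka.tats.
Mapping each syllable to C/V: /best/ → CVCC, /ka/ → CV, /tats/ → CVCC.

CVCC.CV.CVCC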